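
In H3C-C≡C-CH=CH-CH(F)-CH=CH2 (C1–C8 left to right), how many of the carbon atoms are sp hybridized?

C1: sp3
C2: sp ✓
C3: sp ✓
C4: sp2
C5: sp2
C6: sp3
C7: sp2
C8: sp2
C2, C3 → 2 sp carbons.

2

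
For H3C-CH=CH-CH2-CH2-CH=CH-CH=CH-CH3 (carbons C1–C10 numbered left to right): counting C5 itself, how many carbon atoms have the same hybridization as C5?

4

C5 is sp3 (only σ bonds).
C1: sp3 ✓
C2: sp2
C3: sp2
C4: sp3 ✓
C5: sp3 ✓
C6: sp2
C7: sp2
C8: sp2
C9: sp2
C10: sp3 ✓
4 carbons are sp3.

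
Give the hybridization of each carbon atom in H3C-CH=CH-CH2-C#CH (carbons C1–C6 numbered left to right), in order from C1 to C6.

C1 — 4 σ bonds. Steric number 4, so sp3.
C2: 3 σ bonds, plus one π bond — 3 electron domains, sp2.
C3 carries 3 σ bonds, plus one π bond, giving a steric number of 3, so it is sp2.
C4: 4 σ bonds; 4 regions of electron density → sp3.
C5 — 2 σ bonds, plus two π bonds. Steric number 2, so sp.
C6 has 2 σ bonds, plus two π bonds: steric number 2 → sp.

C1 sp3, C2 sp2, C3 sp2, C4 sp3, C5 sp, C6 sp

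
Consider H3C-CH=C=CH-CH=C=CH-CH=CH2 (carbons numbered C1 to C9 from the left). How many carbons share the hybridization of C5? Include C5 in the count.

6

C5 is sp2 (one π bond).
C1: sp3
C2: sp2 ✓
C3: sp
C4: sp2 ✓
C5: sp2 ✓
C6: sp
C7: sp2 ✓
C8: sp2 ✓
C9: sp2 ✓
6 carbons are sp2.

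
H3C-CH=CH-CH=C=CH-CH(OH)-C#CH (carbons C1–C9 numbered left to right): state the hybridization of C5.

C5: 2 σ bonds, plus two π bonds; 2 regions of electron density → sp.

sp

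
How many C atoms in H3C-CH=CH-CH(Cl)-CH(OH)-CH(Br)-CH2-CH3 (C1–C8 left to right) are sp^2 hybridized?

C1: sp3
C2: sp2 ✓
C3: sp2 ✓
C4: sp3
C5: sp3
C6: sp3
C7: sp3
C8: sp3
C2, C3 → 2 sp2 carbons.

2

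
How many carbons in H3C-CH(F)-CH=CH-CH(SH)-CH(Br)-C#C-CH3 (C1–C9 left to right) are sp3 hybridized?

C1: sp3 ✓
C2: sp3 ✓
C3: sp2
C4: sp2
C5: sp3 ✓
C6: sp3 ✓
C7: sp
C8: sp
C9: sp3 ✓
C1, C2, C5, C6, C9 → 5 sp3 carbons.

5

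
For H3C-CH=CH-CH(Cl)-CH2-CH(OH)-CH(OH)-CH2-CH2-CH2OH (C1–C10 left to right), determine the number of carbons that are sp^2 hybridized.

C1: sp3
C2: sp2 ✓
C3: sp2 ✓
C4: sp3
C5: sp3
C6: sp3
C7: sp3
C8: sp3
C9: sp3
C10: sp3
C2, C3 → 2 sp2 carbons.

2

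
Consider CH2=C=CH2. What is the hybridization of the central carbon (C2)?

sp

Two σ bonds and two π bonds (one to each neighbour) → sp.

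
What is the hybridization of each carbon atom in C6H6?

sp^2

Every ring carbon has three σ bonds and contributes one p electron to the aromatic π system.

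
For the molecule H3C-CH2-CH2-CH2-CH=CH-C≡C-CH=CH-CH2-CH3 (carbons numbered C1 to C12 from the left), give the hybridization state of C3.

sp3

C3: 4 σ bonds — 4 electron domains, sp3.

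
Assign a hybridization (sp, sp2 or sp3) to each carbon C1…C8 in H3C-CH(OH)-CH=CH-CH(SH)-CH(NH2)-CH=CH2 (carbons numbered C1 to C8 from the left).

C1 sp3, C2 sp3, C3 sp2, C4 sp2, C5 sp3, C6 sp3, C7 sp2, C8 sp2

C1 is sp3: 4 σ bonds, 4 electron-density regions.
C2 carries 4 σ bonds, giving a steric number of 4, so it is sp3.
C3: 3 σ bonds, plus one π bond — 3 electron domains, sp2.
C4 has 3 σ bonds, plus one π bond: steric number 3 → sp2.
C5 (4 σ bonds) has steric number 4: sp3.
C6: 4 σ bonds; 4 regions of electron density → sp3.
C7 (3 σ bonds, plus one π bond) has steric number 3: sp2.
C8 has 3 σ bonds, plus one π bond: steric number 3 → sp2.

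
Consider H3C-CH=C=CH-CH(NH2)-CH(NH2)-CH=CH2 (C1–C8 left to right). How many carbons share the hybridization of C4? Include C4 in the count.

C4 is sp2 (one π bond).
C1: sp3
C2: sp2 ✓
C3: sp
C4: sp2 ✓
C5: sp3
C6: sp3
C7: sp2 ✓
C8: sp2 ✓
4 carbons are sp2.

4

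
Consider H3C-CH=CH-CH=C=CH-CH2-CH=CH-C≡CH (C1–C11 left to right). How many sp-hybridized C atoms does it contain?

3

C1: sp3
C2: sp2
C3: sp2
C4: sp2
C5: sp ✓
C6: sp2
C7: sp3
C8: sp2
C9: sp2
C10: sp ✓
C11: sp ✓
C5, C10, C11 → 3 sp carbons.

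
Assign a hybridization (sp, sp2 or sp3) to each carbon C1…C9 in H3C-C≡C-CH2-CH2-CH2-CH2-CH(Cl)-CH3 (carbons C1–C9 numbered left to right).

C1 sp3, C2 sp, C3 sp, C4 sp3, C5 sp3, C6 sp3, C7 sp3, C8 sp3, C9 sp3

C1: 4 σ bonds; 4 regions of electron density → sp3.
C2: 2 σ bonds, plus two π bonds; 2 regions of electron density → sp.
C3 carries 2 σ bonds, plus two π bonds, giving a steric number of 2, so it is sp.
C4 has 4 σ bonds: steric number 4 → sp3.
C5: 4 σ bonds; 4 regions of electron density → sp3.
C6 carries 4 σ bonds, giving a steric number of 4, so it is sp3.
C7: 4 σ bonds; 4 regions of electron density → sp3.
C8: 4 σ bonds — 4 electron domains, sp3.
C9 — 4 σ bonds. Steric number 4, so sp3.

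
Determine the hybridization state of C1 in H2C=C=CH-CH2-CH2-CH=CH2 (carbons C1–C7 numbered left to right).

sp²

C1 — 3 σ bonds, plus one π bond. Steric number 3, so sp2.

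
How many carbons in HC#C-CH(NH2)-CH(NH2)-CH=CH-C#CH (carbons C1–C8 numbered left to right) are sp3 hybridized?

2

C1: sp
C2: sp
C3: sp3 ✓
C4: sp3 ✓
C5: sp2
C6: sp2
C7: sp
C8: sp
C3, C4 → 2 sp3 carbons.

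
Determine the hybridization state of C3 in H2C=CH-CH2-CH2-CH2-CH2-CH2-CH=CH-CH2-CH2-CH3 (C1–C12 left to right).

C3 carries 4 σ bonds, giving a steric number of 4, so it is sp3.

sp^3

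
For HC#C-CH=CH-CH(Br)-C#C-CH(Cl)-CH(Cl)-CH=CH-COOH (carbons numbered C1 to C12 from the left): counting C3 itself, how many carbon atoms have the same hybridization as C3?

5

C3 is sp2 (one π bond).
C1: sp
C2: sp
C3: sp2 ✓
C4: sp2 ✓
C5: sp3
C6: sp
C7: sp
C8: sp3
C9: sp3
C10: sp2 ✓
C11: sp2 ✓
C12: sp2 ✓
5 carbons are sp2.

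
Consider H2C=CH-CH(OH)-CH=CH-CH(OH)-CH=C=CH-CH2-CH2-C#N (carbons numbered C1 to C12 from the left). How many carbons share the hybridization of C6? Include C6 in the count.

4

C6 is sp3 (only σ bonds).
C1: sp2
C2: sp2
C3: sp3 ✓
C4: sp2
C5: sp2
C6: sp3 ✓
C7: sp2
C8: sp
C9: sp2
C10: sp3 ✓
C11: sp3 ✓
C12: sp
4 carbons are sp3.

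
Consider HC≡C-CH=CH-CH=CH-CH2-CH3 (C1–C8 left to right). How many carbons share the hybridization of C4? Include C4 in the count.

C4 is sp2 (one π bond).
C1: sp
C2: sp
C3: sp2 ✓
C4: sp2 ✓
C5: sp2 ✓
C6: sp2 ✓
C7: sp3
C8: sp3
4 carbons are sp2.

4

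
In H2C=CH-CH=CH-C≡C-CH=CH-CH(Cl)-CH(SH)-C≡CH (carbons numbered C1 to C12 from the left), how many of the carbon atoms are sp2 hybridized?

C1: sp2 ✓
C2: sp2 ✓
C3: sp2 ✓
C4: sp2 ✓
C5: sp
C6: sp
C7: sp2 ✓
C8: sp2 ✓
C9: sp3
C10: sp3
C11: sp
C12: sp
C1, C2, C3, C4, C7, C8 → 6 sp2 carbons.

6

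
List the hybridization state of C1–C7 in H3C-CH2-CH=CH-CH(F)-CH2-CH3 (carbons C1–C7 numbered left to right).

C1 sp3, C2 sp3, C3 sp2, C4 sp2, C5 sp3, C6 sp3, C7 sp3

C1 — 4 σ bonds. Steric number 4, so sp3.
C2: 4 σ bonds — 4 electron domains, sp3.
C3 — 3 σ bonds, plus one π bond. Steric number 3, so sp2.
C4 (3 σ bonds, plus one π bond) has steric number 3: sp2.
C5 (4 σ bonds) has steric number 4: sp3.
C6: 4 σ bonds — 4 electron domains, sp3.
C7 (4 σ bonds) has steric number 4: sp3.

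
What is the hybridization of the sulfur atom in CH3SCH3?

The sulfur atom (2 σ bonds and 2 lone pairs) has steric number 4: sp3.

sp^3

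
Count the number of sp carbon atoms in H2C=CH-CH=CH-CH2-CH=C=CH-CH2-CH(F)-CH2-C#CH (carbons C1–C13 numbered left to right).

3

C1: sp2
C2: sp2
C3: sp2
C4: sp2
C5: sp3
C6: sp2
C7: sp ✓
C8: sp2
C9: sp3
C10: sp3
C11: sp3
C12: sp ✓
C13: sp ✓
C7, C12, C13 → 3 sp carbons.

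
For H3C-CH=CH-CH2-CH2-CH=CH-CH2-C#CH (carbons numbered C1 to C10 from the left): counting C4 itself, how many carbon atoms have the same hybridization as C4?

4

C4 is sp3 (only σ bonds).
C1: sp3 ✓
C2: sp2
C3: sp2
C4: sp3 ✓
C5: sp3 ✓
C6: sp2
C7: sp2
C8: sp3 ✓
C9: sp
C10: sp
4 carbons are sp3.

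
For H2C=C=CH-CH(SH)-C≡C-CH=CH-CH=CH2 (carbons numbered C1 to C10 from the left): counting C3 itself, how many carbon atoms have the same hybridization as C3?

C3 is sp2 (one π bond).
C1: sp2 ✓
C2: sp
C3: sp2 ✓
C4: sp3
C5: sp
C6: sp
C7: sp2 ✓
C8: sp2 ✓
C9: sp2 ✓
C10: sp2 ✓
6 carbons are sp2.

6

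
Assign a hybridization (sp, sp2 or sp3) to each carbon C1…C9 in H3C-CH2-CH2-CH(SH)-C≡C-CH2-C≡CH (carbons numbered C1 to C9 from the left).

C1: 4 σ bonds; 4 regions of electron density → sp3.
C2 carries 4 σ bonds, giving a steric number of 4, so it is sp3.
C3: 4 σ bonds; 4 regions of electron density → sp3.
C4 carries 4 σ bonds, giving a steric number of 4, so it is sp3.
C5 has 2 σ bonds, plus two π bonds: steric number 2 → sp.
C6: 2 σ bonds, plus two π bonds; 2 regions of electron density → sp.
C7: 4 σ bonds; 4 regions of electron density → sp3.
C8 has 2 σ bonds, plus two π bonds: steric number 2 → sp.
C9: 2 σ bonds, plus two π bonds; 2 regions of electron density → sp.

C1 sp3, C2 sp3, C3 sp3, C4 sp3, C5 sp, C6 sp, C7 sp3, C8 sp, C9 sp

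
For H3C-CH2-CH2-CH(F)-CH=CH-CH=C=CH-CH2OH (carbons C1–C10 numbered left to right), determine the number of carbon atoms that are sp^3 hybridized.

C1: sp3 ✓
C2: sp3 ✓
C3: sp3 ✓
C4: sp3 ✓
C5: sp2
C6: sp2
C7: sp2
C8: sp
C9: sp2
C10: sp3 ✓
C1, C2, C3, C4, C10 → 5 sp3 carbons.

5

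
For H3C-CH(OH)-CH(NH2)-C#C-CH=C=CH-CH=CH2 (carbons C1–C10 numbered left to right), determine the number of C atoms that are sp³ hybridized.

3

C1: sp3 ✓
C2: sp3 ✓
C3: sp3 ✓
C4: sp
C5: sp
C6: sp2
C7: sp
C8: sp2
C9: sp2
C10: sp2
C1, C2, C3 → 3 sp3 carbons.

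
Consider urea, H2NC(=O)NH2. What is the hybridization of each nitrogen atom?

Both N lone pairs are conjugated with the C=O; planar sp2.

sp2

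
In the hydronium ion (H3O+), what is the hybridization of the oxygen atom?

sp^3

Three σ bonds + one lone pair = steric number 4 → sp3.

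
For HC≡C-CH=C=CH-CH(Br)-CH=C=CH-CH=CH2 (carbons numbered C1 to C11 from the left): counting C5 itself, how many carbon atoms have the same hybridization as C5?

C5 is sp2 (one π bond).
C1: sp
C2: sp
C3: sp2 ✓
C4: sp
C5: sp2 ✓
C6: sp3
C7: sp2 ✓
C8: sp
C9: sp2 ✓
C10: sp2 ✓
C11: sp2 ✓
6 carbons are sp2.

6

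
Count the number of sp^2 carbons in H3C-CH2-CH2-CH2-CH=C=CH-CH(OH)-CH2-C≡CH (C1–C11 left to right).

2

C1: sp3
C2: sp3
C3: sp3
C4: sp3
C5: sp2 ✓
C6: sp
C7: sp2 ✓
C8: sp3
C9: sp3
C10: sp
C11: sp
C5, C7 → 2 sp2 carbons.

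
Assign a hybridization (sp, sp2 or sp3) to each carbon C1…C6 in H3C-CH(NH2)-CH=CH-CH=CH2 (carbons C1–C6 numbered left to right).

C1 carries 4 σ bonds, giving a steric number of 4, so it is sp3.
C2 (4 σ bonds) has steric number 4: sp3.
C3 carries 3 σ bonds, plus one π bond, giving a steric number of 3, so it is sp2.
C4: 3 σ bonds, plus one π bond; 3 regions of electron density → sp2.
C5 is sp2: 3 σ bonds, plus one π bond, 3 electron-density regions.
C6 is sp2: 3 σ bonds, plus one π bond, 3 electron-density regions.

C1 sp3, C2 sp3, C3 sp2, C4 sp2, C5 sp2, C6 sp2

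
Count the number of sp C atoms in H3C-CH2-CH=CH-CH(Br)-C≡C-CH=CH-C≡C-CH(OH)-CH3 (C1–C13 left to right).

C1: sp3
C2: sp3
C3: sp2
C4: sp2
C5: sp3
C6: sp ✓
C7: sp ✓
C8: sp2
C9: sp2
C10: sp ✓
C11: sp ✓
C12: sp3
C13: sp3
C6, C7, C10, C11 → 4 sp carbons.

4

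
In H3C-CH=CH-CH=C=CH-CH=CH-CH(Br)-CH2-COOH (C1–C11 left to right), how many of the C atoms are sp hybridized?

1

C1: sp3
C2: sp2
C3: sp2
C4: sp2
C5: sp ✓
C6: sp2
C7: sp2
C8: sp2
C9: sp3
C10: sp3
C11: sp2
C5 → 1 sp carbon.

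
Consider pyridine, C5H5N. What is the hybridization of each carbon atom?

sp2

Each carbon atom is sp2: 3 σ bonds, plus one π bond, 3 electron-density regions.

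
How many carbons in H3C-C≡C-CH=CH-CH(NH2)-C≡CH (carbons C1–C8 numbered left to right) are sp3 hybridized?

C1: sp3 ✓
C2: sp
C3: sp
C4: sp2
C5: sp2
C6: sp3 ✓
C7: sp
C8: sp
C1, C6 → 2 sp3 carbons.

2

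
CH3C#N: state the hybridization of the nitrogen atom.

sp

N has one σ bond and one lone pair: steric number 2 → sp.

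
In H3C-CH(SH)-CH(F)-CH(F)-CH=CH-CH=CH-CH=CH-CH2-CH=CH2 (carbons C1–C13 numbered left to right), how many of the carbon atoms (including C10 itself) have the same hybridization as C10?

C10 is sp2 (one π bond).
C1: sp3
C2: sp3
C3: sp3
C4: sp3
C5: sp2 ✓
C6: sp2 ✓
C7: sp2 ✓
C8: sp2 ✓
C9: sp2 ✓
C10: sp2 ✓
C11: sp3
C12: sp2 ✓
C13: sp2 ✓
8 carbons are sp2.

8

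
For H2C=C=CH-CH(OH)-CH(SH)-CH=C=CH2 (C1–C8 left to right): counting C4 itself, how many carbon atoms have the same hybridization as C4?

2

C4 is sp3 (only σ bonds).
C1: sp2
C2: sp
C3: sp2
C4: sp3 ✓
C5: sp3 ✓
C6: sp2
C7: sp
C8: sp2
2 carbons are sp3.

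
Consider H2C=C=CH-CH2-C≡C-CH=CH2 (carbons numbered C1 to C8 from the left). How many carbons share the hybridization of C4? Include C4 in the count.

1

C4 is sp3 (only σ bonds).
C1: sp2
C2: sp
C3: sp2
C4: sp3 ✓
C5: sp
C6: sp
C7: sp2
C8: sp2
1 carbon is sp3.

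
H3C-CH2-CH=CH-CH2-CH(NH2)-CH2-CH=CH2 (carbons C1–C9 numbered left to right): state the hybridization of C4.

C4: 3 σ bonds, plus one π bond — 3 electron domains, sp2.

sp²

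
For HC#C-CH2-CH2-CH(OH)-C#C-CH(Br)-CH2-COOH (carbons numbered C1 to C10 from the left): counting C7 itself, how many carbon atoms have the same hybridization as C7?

C7 is sp (two π bonds).
C1: sp ✓
C2: sp ✓
C3: sp3
C4: sp3
C5: sp3
C6: sp ✓
C7: sp ✓
C8: sp3
C9: sp3
C10: sp2
4 carbons are sp.

4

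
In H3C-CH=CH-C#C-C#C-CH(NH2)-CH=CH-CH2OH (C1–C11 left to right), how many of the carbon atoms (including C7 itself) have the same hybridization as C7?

4

C7 is sp (two π bonds).
C1: sp3
C2: sp2
C3: sp2
C4: sp ✓
C5: sp ✓
C6: sp ✓
C7: sp ✓
C8: sp3
C9: sp2
C10: sp2
C11: sp3
4 carbons are sp.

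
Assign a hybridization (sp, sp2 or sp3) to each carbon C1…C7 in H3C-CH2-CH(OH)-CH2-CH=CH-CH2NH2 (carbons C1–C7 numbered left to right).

C1 has 4 σ bonds: steric number 4 → sp3.
C2: 4 σ bonds — 4 electron domains, sp3.
C3 carries 4 σ bonds, giving a steric number of 4, so it is sp3.
C4: 4 σ bonds; 4 regions of electron density → sp3.
C5: 3 σ bonds, plus one π bond — 3 electron domains, sp2.
C6 is sp2: 3 σ bonds, plus one π bond, 3 electron-density regions.
C7 carries 4 σ bonds, giving a steric number of 4, so it is sp3.

C1 sp3, C2 sp3, C3 sp3, C4 sp3, C5 sp2, C6 sp2, C7 sp3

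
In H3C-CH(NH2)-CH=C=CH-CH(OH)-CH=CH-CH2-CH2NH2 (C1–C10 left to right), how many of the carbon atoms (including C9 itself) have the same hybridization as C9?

5

C9 is sp3 (only σ bonds).
C1: sp3 ✓
C2: sp3 ✓
C3: sp2
C4: sp
C5: sp2
C6: sp3 ✓
C7: sp2
C8: sp2
C9: sp3 ✓
C10: sp3 ✓
5 carbons are sp3.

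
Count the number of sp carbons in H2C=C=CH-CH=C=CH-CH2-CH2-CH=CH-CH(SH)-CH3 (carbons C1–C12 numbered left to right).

C1: sp2
C2: sp ✓
C3: sp2
C4: sp2
C5: sp ✓
C6: sp2
C7: sp3
C8: sp3
C9: sp2
C10: sp2
C11: sp3
C12: sp3
C2, C5 → 2 sp carbons.

2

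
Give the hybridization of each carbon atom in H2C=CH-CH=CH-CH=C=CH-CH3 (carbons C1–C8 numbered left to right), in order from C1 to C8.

C1 (3 σ bonds, plus one π bond) has steric number 3: sp2.
C2 — 3 σ bonds, plus one π bond. Steric number 3, so sp2.
C3: 3 σ bonds, plus one π bond; 3 regions of electron density → sp2.
C4: 3 σ bonds, plus one π bond; 3 regions of electron density → sp2.
C5 carries 3 σ bonds, plus one π bond, giving a steric number of 3, so it is sp2.
C6 — 2 σ bonds, plus two π bonds. Steric number 2, so sp.
C7 has 3 σ bonds, plus one π bond: steric number 3 → sp2.
C8 carries 4 σ bonds, giving a steric number of 4, so it is sp3.

C1 sp2, C2 sp2, C3 sp2, C4 sp2, C5 sp2, C6 sp, C7 sp2, C8 sp3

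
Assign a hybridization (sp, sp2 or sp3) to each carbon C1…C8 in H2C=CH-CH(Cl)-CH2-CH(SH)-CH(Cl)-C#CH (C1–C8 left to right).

C1 sp2, C2 sp2, C3 sp3, C4 sp3, C5 sp3, C6 sp3, C7 sp, C8 sp

C1 has 3 σ bonds, plus one π bond: steric number 3 → sp2.
C2 is sp2: 3 σ bonds, plus one π bond, 3 electron-density regions.
C3: 4 σ bonds; 4 regions of electron density → sp3.
C4 has 4 σ bonds: steric number 4 → sp3.
C5 — 4 σ bonds. Steric number 4, so sp3.
C6 has 4 σ bonds: steric number 4 → sp3.
C7 (2 σ bonds, plus two π bonds) has steric number 2: sp.
C8 (2 σ bonds, plus two π bonds) has steric number 2: sp.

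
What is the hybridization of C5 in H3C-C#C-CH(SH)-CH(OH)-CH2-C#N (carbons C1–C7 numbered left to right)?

C5 has 4 σ bonds: steric number 4 → sp3.

sp3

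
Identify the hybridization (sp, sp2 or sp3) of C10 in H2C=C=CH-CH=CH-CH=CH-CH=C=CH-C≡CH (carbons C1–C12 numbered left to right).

sp2

C10: 3 σ bonds, plus one π bond — 3 electron domains, sp2.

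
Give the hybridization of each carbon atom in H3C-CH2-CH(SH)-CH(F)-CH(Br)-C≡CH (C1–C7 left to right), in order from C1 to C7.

C1 sp3, C2 sp3, C3 sp3, C4 sp3, C5 sp3, C6 sp, C7 sp

C1: 4 σ bonds — 4 electron domains, sp3.
C2: 4 σ bonds; 4 regions of electron density → sp3.
C3 (4 σ bonds) has steric number 4: sp3.
C4 carries 4 σ bonds, giving a steric number of 4, so it is sp3.
C5 is sp3: 4 σ bonds, 4 electron-density regions.
C6 (2 σ bonds, plus two π bonds) has steric number 2: sp.
C7: 2 σ bonds, plus two π bonds; 2 regions of electron density → sp.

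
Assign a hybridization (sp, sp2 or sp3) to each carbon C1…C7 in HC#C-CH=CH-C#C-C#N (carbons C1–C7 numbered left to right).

C1 (2 σ bonds, plus two π bonds) has steric number 2: sp.
C2 has 2 σ bonds, plus two π bonds: steric number 2 → sp.
C3 carries 3 σ bonds, plus one π bond, giving a steric number of 3, so it is sp2.
C4 is sp2: 3 σ bonds, plus one π bond, 3 electron-density regions.
C5: 2 σ bonds, plus two π bonds; 2 regions of electron density → sp.
C6 (2 σ bonds, plus two π bonds) has steric number 2: sp.
C7 — 2 σ bonds, plus two π bonds. Steric number 2, so sp.

C1 sp, C2 sp, C3 sp2, C4 sp2, C5 sp, C6 sp, C7 sp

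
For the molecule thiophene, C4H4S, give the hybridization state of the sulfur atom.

Analogous to furan: one S lone pair in the aromatic π system, S is sp2.

sp^2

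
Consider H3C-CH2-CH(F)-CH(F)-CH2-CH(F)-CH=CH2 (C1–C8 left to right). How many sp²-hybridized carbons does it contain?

2

C1: sp3
C2: sp3
C3: sp3
C4: sp3
C5: sp3
C6: sp3
C7: sp2 ✓
C8: sp2 ✓
C7, C8 → 2 sp2 carbons.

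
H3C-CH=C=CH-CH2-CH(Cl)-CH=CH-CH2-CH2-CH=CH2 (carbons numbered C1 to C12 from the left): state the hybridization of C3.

C3 — 2 σ bonds, plus two π bonds. Steric number 2, so sp.

sp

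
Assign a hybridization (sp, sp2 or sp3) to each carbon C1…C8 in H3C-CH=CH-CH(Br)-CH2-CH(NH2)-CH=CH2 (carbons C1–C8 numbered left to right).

C1 sp3, C2 sp2, C3 sp2, C4 sp3, C5 sp3, C6 sp3, C7 sp2, C8 sp2

C1 has 4 σ bonds: steric number 4 → sp3.
C2: 3 σ bonds, plus one π bond; 3 regions of electron density → sp2.
C3 carries 3 σ bonds, plus one π bond, giving a steric number of 3, so it is sp2.
C4 carries 4 σ bonds, giving a steric number of 4, so it is sp3.
C5: 4 σ bonds — 4 electron domains, sp3.
C6: 4 σ bonds — 4 electron domains, sp3.
C7 has 3 σ bonds, plus one π bond: steric number 3 → sp2.
C8 carries 3 σ bonds, plus one π bond, giving a steric number of 3, so it is sp2.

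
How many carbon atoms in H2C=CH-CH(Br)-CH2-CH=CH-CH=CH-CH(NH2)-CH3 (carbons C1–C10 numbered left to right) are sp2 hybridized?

6

C1: sp2 ✓
C2: sp2 ✓
C3: sp3
C4: sp3
C5: sp2 ✓
C6: sp2 ✓
C7: sp2 ✓
C8: sp2 ✓
C9: sp3
C10: sp3
C1, C2, C5, C6, C7, C8 → 6 sp2 carbons.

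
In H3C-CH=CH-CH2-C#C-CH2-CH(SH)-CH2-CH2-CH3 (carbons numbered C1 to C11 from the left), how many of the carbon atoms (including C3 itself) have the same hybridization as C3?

2

C3 is sp2 (one π bond).
C1: sp3
C2: sp2 ✓
C3: sp2 ✓
C4: sp3
C5: sp
C6: sp
C7: sp3
C8: sp3
C9: sp3
C10: sp3
C11: sp3
2 carbons are sp2.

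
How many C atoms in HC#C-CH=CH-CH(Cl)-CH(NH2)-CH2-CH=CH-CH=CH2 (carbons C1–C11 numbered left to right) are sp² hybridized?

C1: sp
C2: sp
C3: sp2 ✓
C4: sp2 ✓
C5: sp3
C6: sp3
C7: sp3
C8: sp2 ✓
C9: sp2 ✓
C10: sp2 ✓
C11: sp2 ✓
C3, C4, C8, C9, C10, C11 → 6 sp2 carbons.

6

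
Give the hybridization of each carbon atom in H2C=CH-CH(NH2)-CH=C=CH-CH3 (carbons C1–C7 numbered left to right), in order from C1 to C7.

C1 — 3 σ bonds, plus one π bond. Steric number 3, so sp2.
C2: 3 σ bonds, plus one π bond — 3 electron domains, sp2.
C3: 4 σ bonds — 4 electron domains, sp3.
C4 — 3 σ bonds, plus one π bond. Steric number 3, so sp2.
C5: 2 σ bonds, plus two π bonds — 2 electron domains, sp.
C6 carries 3 σ bonds, plus one π bond, giving a steric number of 3, so it is sp2.
C7: 4 σ bonds — 4 electron domains, sp3.

C1 sp2, C2 sp2, C3 sp3, C4 sp2, C5 sp, C6 sp2, C7 sp3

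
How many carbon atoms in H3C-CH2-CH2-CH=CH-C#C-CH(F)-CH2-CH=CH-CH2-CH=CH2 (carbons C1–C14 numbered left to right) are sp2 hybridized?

C1: sp3
C2: sp3
C3: sp3
C4: sp2 ✓
C5: sp2 ✓
C6: sp
C7: sp
C8: sp3
C9: sp3
C10: sp2 ✓
C11: sp2 ✓
C12: sp3
C13: sp2 ✓
C14: sp2 ✓
C4, C5, C10, C11, C13, C14 → 6 sp2 carbons.

6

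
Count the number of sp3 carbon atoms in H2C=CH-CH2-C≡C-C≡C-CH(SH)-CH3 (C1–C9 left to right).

C1: sp2
C2: sp2
C3: sp3 ✓
C4: sp
C5: sp
C6: sp
C7: sp
C8: sp3 ✓
C9: sp3 ✓
C3, C8, C9 → 3 sp3 carbons.

3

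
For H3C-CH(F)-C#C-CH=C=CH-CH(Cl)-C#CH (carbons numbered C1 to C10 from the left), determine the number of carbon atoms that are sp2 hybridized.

C1: sp3
C2: sp3
C3: sp
C4: sp
C5: sp2 ✓
C6: sp
C7: sp2 ✓
C8: sp3
C9: sp
C10: sp
C5, C7 → 2 sp2 carbons.

2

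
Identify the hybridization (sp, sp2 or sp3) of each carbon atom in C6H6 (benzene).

sp²

Every ring carbon has three σ bonds and contributes one p electron to the aromatic π system.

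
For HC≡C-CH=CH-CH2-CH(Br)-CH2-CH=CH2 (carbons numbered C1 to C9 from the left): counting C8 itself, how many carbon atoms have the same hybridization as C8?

C8 is sp2 (one π bond).
C1: sp
C2: sp
C3: sp2 ✓
C4: sp2 ✓
C5: sp3
C6: sp3
C7: sp3
C8: sp2 ✓
C9: sp2 ✓
4 carbons are sp2.

4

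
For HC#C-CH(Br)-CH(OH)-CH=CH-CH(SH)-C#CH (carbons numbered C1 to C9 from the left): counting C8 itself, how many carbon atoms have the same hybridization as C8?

4

C8 is sp (two π bonds).
C1: sp ✓
C2: sp ✓
C3: sp3
C4: sp3
C5: sp2
C6: sp2
C7: sp3
C8: sp ✓
C9: sp ✓
4 carbons are sp.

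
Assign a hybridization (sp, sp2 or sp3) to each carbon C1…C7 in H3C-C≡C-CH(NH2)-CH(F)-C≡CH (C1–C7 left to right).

C1 sp3, C2 sp, C3 sp, C4 sp3, C5 sp3, C6 sp, C7 sp

C1 — 4 σ bonds. Steric number 4, so sp3.
C2 — 2 σ bonds, plus two π bonds. Steric number 2, so sp.
C3 carries 2 σ bonds, plus two π bonds, giving a steric number of 2, so it is sp.
C4 has 4 σ bonds: steric number 4 → sp3.
C5 — 4 σ bonds. Steric number 4, so sp3.
C6 has 2 σ bonds, plus two π bonds: steric number 2 → sp.
C7: 2 σ bonds, plus two π bonds; 2 regions of electron density → sp.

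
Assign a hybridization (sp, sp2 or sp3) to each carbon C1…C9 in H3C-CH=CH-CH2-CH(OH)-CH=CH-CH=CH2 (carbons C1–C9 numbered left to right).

C1 has 4 σ bonds: steric number 4 → sp3.
C2 has 3 σ bonds, plus one π bond: steric number 3 → sp2.
C3: 3 σ bonds, plus one π bond; 3 regions of electron density → sp2.
C4 carries 4 σ bonds, giving a steric number of 4, so it is sp3.
C5 — 4 σ bonds. Steric number 4, so sp3.
C6 — 3 σ bonds, plus one π bond. Steric number 3, so sp2.
C7 has 3 σ bonds, plus one π bond: steric number 3 → sp2.
C8 carries 3 σ bonds, plus one π bond, giving a steric number of 3, so it is sp2.
C9 — 3 σ bonds, plus one π bond. Steric number 3, so sp2.

C1 sp3, C2 sp2, C3 sp2, C4 sp3, C5 sp3, C6 sp2, C7 sp2, C8 sp2, C9 sp2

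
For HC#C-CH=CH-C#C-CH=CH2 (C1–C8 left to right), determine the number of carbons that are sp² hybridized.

4

C1: sp
C2: sp
C3: sp2 ✓
C4: sp2 ✓
C5: sp
C6: sp
C7: sp2 ✓
C8: sp2 ✓
C3, C4, C7, C8 → 4 sp2 carbons.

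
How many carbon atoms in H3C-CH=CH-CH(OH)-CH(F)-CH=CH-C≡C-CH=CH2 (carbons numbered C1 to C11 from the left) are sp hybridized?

2

C1: sp3
C2: sp2
C3: sp2
C4: sp3
C5: sp3
C6: sp2
C7: sp2
C8: sp ✓
C9: sp ✓
C10: sp2
C11: sp2
C8, C9 → 2 sp carbons.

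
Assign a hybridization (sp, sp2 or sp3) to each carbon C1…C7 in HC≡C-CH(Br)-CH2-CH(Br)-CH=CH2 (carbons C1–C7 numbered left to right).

C1 — 2 σ bonds, plus two π bonds. Steric number 2, so sp.
C2 — 2 σ bonds, plus two π bonds. Steric number 2, so sp.
C3 is sp3: 4 σ bonds, 4 electron-density regions.
C4: 4 σ bonds; 4 regions of electron density → sp3.
C5: 4 σ bonds; 4 regions of electron density → sp3.
C6 — 3 σ bonds, plus one π bond. Steric number 3, so sp2.
C7 is sp2: 3 σ bonds, plus one π bond, 3 electron-density regions.

C1 sp, C2 sp, C3 sp3, C4 sp3, C5 sp3, C6 sp2, C7 sp2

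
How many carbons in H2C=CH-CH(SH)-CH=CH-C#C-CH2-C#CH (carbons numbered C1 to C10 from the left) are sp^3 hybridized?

2

C1: sp2
C2: sp2
C3: sp3 ✓
C4: sp2
C5: sp2
C6: sp
C7: sp
C8: sp3 ✓
C9: sp
C10: sp
C3, C8 → 2 sp3 carbons.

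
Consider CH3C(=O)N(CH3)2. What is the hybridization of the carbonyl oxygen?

sp²

The carbonyl oxygen carries 1 σ bond and 2 lone pairs, plus one π bond, giving a steric number of 3, so it is sp2.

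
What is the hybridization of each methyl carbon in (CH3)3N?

sp3

Each methyl carbon is sp3: 4 σ bonds, 4 electron-density regions.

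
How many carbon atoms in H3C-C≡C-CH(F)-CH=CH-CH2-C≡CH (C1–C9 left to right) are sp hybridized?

4

C1: sp3
C2: sp ✓
C3: sp ✓
C4: sp3
C5: sp2
C6: sp2
C7: sp3
C8: sp ✓
C9: sp ✓
C2, C3, C8, C9 → 4 sp carbons.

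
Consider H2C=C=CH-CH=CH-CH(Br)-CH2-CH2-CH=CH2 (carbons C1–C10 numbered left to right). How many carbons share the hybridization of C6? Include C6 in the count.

3

C6 is sp3 (only σ bonds).
C1: sp2
C2: sp
C3: sp2
C4: sp2
C5: sp2
C6: sp3 ✓
C7: sp3 ✓
C8: sp3 ✓
C9: sp2
C10: sp2
3 carbons are sp3.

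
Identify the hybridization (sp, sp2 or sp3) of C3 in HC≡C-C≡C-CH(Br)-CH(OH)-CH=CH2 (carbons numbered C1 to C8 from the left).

sp

C3: 2 σ bonds, plus two π bonds — 2 electron domains, sp.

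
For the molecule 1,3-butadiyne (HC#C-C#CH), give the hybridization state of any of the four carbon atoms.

Every carbon is part of a C≡C triple bond: two σ regions → sp.

sp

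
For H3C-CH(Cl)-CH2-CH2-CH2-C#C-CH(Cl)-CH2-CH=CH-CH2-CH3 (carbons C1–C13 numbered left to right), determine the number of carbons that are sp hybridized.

C1: sp3
C2: sp3
C3: sp3
C4: sp3
C5: sp3
C6: sp ✓
C7: sp ✓
C8: sp3
C9: sp3
C10: sp2
C11: sp2
C12: sp3
C13: sp3
C6, C7 → 2 sp carbons.

2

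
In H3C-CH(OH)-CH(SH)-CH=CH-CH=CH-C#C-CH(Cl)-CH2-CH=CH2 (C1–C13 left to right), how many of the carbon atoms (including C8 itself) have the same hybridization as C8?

2

C8 is sp (two π bonds).
C1: sp3
C2: sp3
C3: sp3
C4: sp2
C5: sp2
C6: sp2
C7: sp2
C8: sp ✓
C9: sp ✓
C10: sp3
C11: sp3
C12: sp2
C13: sp2
2 carbons are sp.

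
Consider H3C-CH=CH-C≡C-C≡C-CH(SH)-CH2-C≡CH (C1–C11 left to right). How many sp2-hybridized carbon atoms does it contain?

C1: sp3
C2: sp2 ✓
C3: sp2 ✓
C4: sp
C5: sp
C6: sp
C7: sp
C8: sp3
C9: sp3
C10: sp
C11: sp
C2, C3 → 2 sp2 carbons.

2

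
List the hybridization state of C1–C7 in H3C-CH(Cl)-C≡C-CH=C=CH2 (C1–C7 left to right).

C1 sp3, C2 sp3, C3 sp, C4 sp, C5 sp2, C6 sp, C7 sp2

C1 — 4 σ bonds. Steric number 4, so sp3.
C2: 4 σ bonds — 4 electron domains, sp3.
C3 (2 σ bonds, plus two π bonds) has steric number 2: sp.
C4 carries 2 σ bonds, plus two π bonds, giving a steric number of 2, so it is sp.
C5: 3 σ bonds, plus one π bond; 3 regions of electron density → sp2.
C6 is sp: 2 σ bonds, plus two π bonds, 2 electron-density regions.
C7: 3 σ bonds, plus one π bond — 3 electron domains, sp2.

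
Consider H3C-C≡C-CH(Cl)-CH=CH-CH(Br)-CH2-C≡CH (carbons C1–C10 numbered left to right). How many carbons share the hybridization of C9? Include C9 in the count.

4

C9 is sp (two π bonds).
C1: sp3
C2: sp ✓
C3: sp ✓
C4: sp3
C5: sp2
C6: sp2
C7: sp3
C8: sp3
C9: sp ✓
C10: sp ✓
4 carbons are sp.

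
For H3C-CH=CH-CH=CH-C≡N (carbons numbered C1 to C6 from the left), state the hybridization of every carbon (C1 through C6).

C1 sp3, C2 sp2, C3 sp2, C4 sp2, C5 sp2, C6 sp

C1 (4 σ bonds) has steric number 4: sp3.
C2 (3 σ bonds, plus one π bond) has steric number 3: sp2.
C3 has 3 σ bonds, plus one π bond: steric number 3 → sp2.
C4 (3 σ bonds, plus one π bond) has steric number 3: sp2.
C5 carries 3 σ bonds, plus one π bond, giving a steric number of 3, so it is sp2.
C6 has 2 σ bonds, plus two π bonds: steric number 2 → sp.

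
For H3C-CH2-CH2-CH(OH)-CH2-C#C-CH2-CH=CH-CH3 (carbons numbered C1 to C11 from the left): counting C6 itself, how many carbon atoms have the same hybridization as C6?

C6 is sp (two π bonds).
C1: sp3
C2: sp3
C3: sp3
C4: sp3
C5: sp3
C6: sp ✓
C7: sp ✓
C8: sp3
C9: sp2
C10: sp2
C11: sp3
2 carbons are sp.

2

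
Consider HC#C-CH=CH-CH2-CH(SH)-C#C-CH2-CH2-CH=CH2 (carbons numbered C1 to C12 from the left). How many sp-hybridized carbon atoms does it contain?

4

C1: sp ✓
C2: sp ✓
C3: sp2
C4: sp2
C5: sp3
C6: sp3
C7: sp ✓
C8: sp ✓
C9: sp3
C10: sp3
C11: sp2
C12: sp2
C1, C2, C7, C8 → 4 sp carbons.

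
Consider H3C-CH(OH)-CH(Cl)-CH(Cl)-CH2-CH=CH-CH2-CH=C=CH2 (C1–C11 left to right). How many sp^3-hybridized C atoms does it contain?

C1: sp3 ✓
C2: sp3 ✓
C3: sp3 ✓
C4: sp3 ✓
C5: sp3 ✓
C6: sp2
C7: sp2
C8: sp3 ✓
C9: sp2
C10: sp
C11: sp2
C1, C2, C3, C4, C5, C8 → 6 sp3 carbons.

6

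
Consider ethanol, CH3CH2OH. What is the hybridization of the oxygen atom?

The oxygen atom has 2 σ bonds and 2 lone pairs: steric number 4 → sp3.

sp³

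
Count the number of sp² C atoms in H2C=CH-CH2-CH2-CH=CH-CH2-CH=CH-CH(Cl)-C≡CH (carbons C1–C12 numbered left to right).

C1: sp2 ✓
C2: sp2 ✓
C3: sp3
C4: sp3
C5: sp2 ✓
C6: sp2 ✓
C7: sp3
C8: sp2 ✓
C9: sp2 ✓
C10: sp3
C11: sp
C12: sp
C1, C2, C5, C6, C8, C9 → 6 sp2 carbons.

6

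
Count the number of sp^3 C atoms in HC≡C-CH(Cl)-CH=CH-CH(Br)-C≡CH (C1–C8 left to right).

C1: sp
C2: sp
C3: sp3 ✓
C4: sp2
C5: sp2
C6: sp3 ✓
C7: sp
C8: sp
C3, C6 → 2 sp3 carbons.

2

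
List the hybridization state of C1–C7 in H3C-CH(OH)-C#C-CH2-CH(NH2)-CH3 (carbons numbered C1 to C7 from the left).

C1 sp3, C2 sp3, C3 sp, C4 sp, C5 sp3, C6 sp3, C7 sp3

C1 has 4 σ bonds: steric number 4 → sp3.
C2 is sp3: 4 σ bonds, 4 electron-density regions.
C3: 2 σ bonds, plus two π bonds — 2 electron domains, sp.
C4: 2 σ bonds, plus two π bonds — 2 electron domains, sp.
C5 (4 σ bonds) has steric number 4: sp3.
C6 is sp3: 4 σ bonds, 4 electron-density regions.
C7 has 4 σ bonds: steric number 4 → sp3.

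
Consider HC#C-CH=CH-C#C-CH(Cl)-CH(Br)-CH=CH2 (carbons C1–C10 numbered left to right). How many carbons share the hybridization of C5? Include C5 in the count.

4

C5 is sp (two π bonds).
C1: sp ✓
C2: sp ✓
C3: sp2
C4: sp2
C5: sp ✓
C6: sp ✓
C7: sp3
C8: sp3
C9: sp2
C10: sp2
4 carbons are sp.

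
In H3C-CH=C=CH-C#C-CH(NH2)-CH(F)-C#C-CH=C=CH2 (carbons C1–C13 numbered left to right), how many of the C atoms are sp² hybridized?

C1: sp3
C2: sp2 ✓
C3: sp
C4: sp2 ✓
C5: sp
C6: sp
C7: sp3
C8: sp3
C9: sp
C10: sp
C11: sp2 ✓
C12: sp
C13: sp2 ✓
C2, C4, C11, C13 → 4 sp2 carbons.

4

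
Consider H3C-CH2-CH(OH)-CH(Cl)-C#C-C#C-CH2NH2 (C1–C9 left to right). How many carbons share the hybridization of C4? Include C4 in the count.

5

C4 is sp3 (only σ bonds).
C1: sp3 ✓
C2: sp3 ✓
C3: sp3 ✓
C4: sp3 ✓
C5: sp
C6: sp
C7: sp
C8: sp
C9: sp3 ✓
5 carbons are sp3.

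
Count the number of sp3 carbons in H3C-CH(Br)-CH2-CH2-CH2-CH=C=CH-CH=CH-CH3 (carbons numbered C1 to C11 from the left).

C1: sp3 ✓
C2: sp3 ✓
C3: sp3 ✓
C4: sp3 ✓
C5: sp3 ✓
C6: sp2
C7: sp
C8: sp2
C9: sp2
C10: sp2
C11: sp3 ✓
C1, C2, C3, C4, C5, C11 → 6 sp3 carbons.

6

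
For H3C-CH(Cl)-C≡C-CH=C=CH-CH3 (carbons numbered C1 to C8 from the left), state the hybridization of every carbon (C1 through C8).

C1 sp3, C2 sp3, C3 sp, C4 sp, C5 sp2, C6 sp, C7 sp2, C8 sp3

C1: 4 σ bonds — 4 electron domains, sp3.
C2 has 4 σ bonds: steric number 4 → sp3.
C3: 2 σ bonds, plus two π bonds — 2 electron domains, sp.
C4 — 2 σ bonds, plus two π bonds. Steric number 2, so sp.
C5 — 3 σ bonds, plus one π bond. Steric number 3, so sp2.
C6 is sp: 2 σ bonds, plus two π bonds, 2 electron-density regions.
C7 — 3 σ bonds, plus one π bond. Steric number 3, so sp2.
C8 (4 σ bonds) has steric number 4: sp3.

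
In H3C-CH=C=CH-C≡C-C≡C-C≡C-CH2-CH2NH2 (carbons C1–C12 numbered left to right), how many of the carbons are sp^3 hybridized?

3

C1: sp3 ✓
C2: sp2
C3: sp
C4: sp2
C5: sp
C6: sp
C7: sp
C8: sp
C9: sp
C10: sp
C11: sp3 ✓
C12: sp3 ✓
C1, C11, C12 → 3 sp3 carbons.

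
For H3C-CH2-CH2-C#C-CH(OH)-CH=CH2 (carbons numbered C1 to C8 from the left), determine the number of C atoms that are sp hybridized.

2

C1: sp3
C2: sp3
C3: sp3
C4: sp ✓
C5: sp ✓
C6: sp3
C7: sp2
C8: sp2
C4, C5 → 2 sp carbons.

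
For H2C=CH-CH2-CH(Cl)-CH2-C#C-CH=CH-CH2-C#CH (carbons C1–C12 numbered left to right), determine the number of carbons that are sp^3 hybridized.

C1: sp2
C2: sp2
C3: sp3 ✓
C4: sp3 ✓
C5: sp3 ✓
C6: sp
C7: sp
C8: sp2
C9: sp2
C10: sp3 ✓
C11: sp
C12: sp
C3, C4, C5, C10 → 4 sp3 carbons.

4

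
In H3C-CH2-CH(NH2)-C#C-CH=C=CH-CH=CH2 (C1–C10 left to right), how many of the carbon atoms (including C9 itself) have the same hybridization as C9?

C9 is sp2 (one π bond).
C1: sp3
C2: sp3
C3: sp3
C4: sp
C5: sp
C6: sp2 ✓
C7: sp
C8: sp2 ✓
C9: sp2 ✓
C10: sp2 ✓
4 carbons are sp2.

4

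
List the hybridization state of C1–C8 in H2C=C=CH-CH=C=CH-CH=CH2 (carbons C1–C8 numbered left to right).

C1 — 3 σ bonds, plus one π bond. Steric number 3, so sp2.
C2: 2 σ bonds, plus two π bonds — 2 electron domains, sp.
C3 (3 σ bonds, plus one π bond) has steric number 3: sp2.
C4 carries 3 σ bonds, plus one π bond, giving a steric number of 3, so it is sp2.
C5 is sp: 2 σ bonds, plus two π bonds, 2 electron-density regions.
C6 is sp2: 3 σ bonds, plus one π bond, 3 electron-density regions.
C7 — 3 σ bonds, plus one π bond. Steric number 3, so sp2.
C8 (3 σ bonds, plus one π bond) has steric number 3: sp2.

C1 sp2, C2 sp, C3 sp2, C4 sp2, C5 sp, C6 sp2, C7 sp2, C8 sp2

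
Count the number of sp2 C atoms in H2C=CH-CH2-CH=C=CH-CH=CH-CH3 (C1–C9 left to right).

C1: sp2 ✓
C2: sp2 ✓
C3: sp3
C4: sp2 ✓
C5: sp
C6: sp2 ✓
C7: sp2 ✓
C8: sp2 ✓
C9: sp3
C1, C2, C4, C6, C7, C8 → 6 sp2 carbons.

6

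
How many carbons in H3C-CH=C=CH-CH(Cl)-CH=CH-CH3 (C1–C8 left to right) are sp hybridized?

1

C1: sp3
C2: sp2
C3: sp ✓
C4: sp2
C5: sp3
C6: sp2
C7: sp2
C8: sp3
C3 → 1 sp carbon.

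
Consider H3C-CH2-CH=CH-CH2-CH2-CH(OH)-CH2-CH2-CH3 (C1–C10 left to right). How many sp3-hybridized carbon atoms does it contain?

8

C1: sp3 ✓
C2: sp3 ✓
C3: sp2
C4: sp2
C5: sp3 ✓
C6: sp3 ✓
C7: sp3 ✓
C8: sp3 ✓
C9: sp3 ✓
C10: sp3 ✓
C1, C2, C5, C6, C7, C8, C9, C10 → 8 sp3 carbons.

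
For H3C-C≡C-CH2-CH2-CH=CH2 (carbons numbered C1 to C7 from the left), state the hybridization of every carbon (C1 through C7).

C1 sp3, C2 sp, C3 sp, C4 sp3, C5 sp3, C6 sp2, C7 sp2

C1: 4 σ bonds; 4 regions of electron density → sp3.
C2 has 2 σ bonds, plus two π bonds: steric number 2 → sp.
C3 carries 2 σ bonds, plus two π bonds, giving a steric number of 2, so it is sp.
C4: 4 σ bonds — 4 electron domains, sp3.
C5 is sp3: 4 σ bonds, 4 electron-density regions.
C6: 3 σ bonds, plus one π bond; 3 regions of electron density → sp2.
C7 is sp2: 3 σ bonds, plus one π bond, 3 electron-density regions.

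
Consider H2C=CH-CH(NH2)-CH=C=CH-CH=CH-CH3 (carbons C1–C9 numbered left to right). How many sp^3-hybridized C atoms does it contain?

C1: sp2
C2: sp2
C3: sp3 ✓
C4: sp2
C5: sp
C6: sp2
C7: sp2
C8: sp2
C9: sp3 ✓
C3, C9 → 2 sp3 carbons.

2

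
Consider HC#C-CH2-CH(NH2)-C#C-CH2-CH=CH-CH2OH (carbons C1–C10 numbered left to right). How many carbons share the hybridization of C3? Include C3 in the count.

C3 is sp3 (only σ bonds).
C1: sp
C2: sp
C3: sp3 ✓
C4: sp3 ✓
C5: sp
C6: sp
C7: sp3 ✓
C8: sp2
C9: sp2
C10: sp3 ✓
4 carbons are sp3.

4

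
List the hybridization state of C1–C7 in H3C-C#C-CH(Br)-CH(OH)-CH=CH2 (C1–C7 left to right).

C1 has 4 σ bonds: steric number 4 → sp3.
C2: 2 σ bonds, plus two π bonds — 2 electron domains, sp.
C3: 2 σ bonds, plus two π bonds; 2 regions of electron density → sp.
C4 — 4 σ bonds. Steric number 4, so sp3.
C5 carries 4 σ bonds, giving a steric number of 4, so it is sp3.
C6 carries 3 σ bonds, plus one π bond, giving a steric number of 3, so it is sp2.
C7: 3 σ bonds, plus one π bond — 3 electron domains, sp2.

C1 sp3, C2 sp, C3 sp, C4 sp3, C5 sp3, C6 sp2, C7 sp2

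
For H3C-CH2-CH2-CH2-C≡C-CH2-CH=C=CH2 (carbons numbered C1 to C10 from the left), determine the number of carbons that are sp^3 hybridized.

5

C1: sp3 ✓
C2: sp3 ✓
C3: sp3 ✓
C4: sp3 ✓
C5: sp
C6: sp
C7: sp3 ✓
C8: sp2
C9: sp
C10: sp2
C1, C2, C3, C4, C7 → 5 sp3 carbons.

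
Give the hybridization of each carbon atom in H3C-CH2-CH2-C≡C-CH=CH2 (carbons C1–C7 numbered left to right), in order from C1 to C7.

C1 sp3, C2 sp3, C3 sp3, C4 sp, C5 sp, C6 sp2, C7 sp2

C1: 4 σ bonds — 4 electron domains, sp3.
C2 has 4 σ bonds: steric number 4 → sp3.
C3: 4 σ bonds — 4 electron domains, sp3.
C4 carries 2 σ bonds, plus two π bonds, giving a steric number of 2, so it is sp.
C5 carries 2 σ bonds, plus two π bonds, giving a steric number of 2, so it is sp.
C6 is sp2: 3 σ bonds, plus one π bond, 3 electron-density regions.
C7: 3 σ bonds, plus one π bond; 3 regions of electron density → sp2.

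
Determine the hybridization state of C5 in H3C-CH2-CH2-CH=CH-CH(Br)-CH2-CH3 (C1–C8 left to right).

sp²

C5 — 3 σ bonds, plus one π bond. Steric number 3, so sp2.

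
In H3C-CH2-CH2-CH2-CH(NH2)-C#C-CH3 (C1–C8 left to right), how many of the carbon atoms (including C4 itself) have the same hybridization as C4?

6

C4 is sp3 (only σ bonds).
C1: sp3 ✓
C2: sp3 ✓
C3: sp3 ✓
C4: sp3 ✓
C5: sp3 ✓
C6: sp
C7: sp
C8: sp3 ✓
6 carbons are sp3.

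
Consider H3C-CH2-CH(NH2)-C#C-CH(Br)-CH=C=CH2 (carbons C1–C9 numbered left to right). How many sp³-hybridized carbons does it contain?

C1: sp3 ✓
C2: sp3 ✓
C3: sp3 ✓
C4: sp
C5: sp
C6: sp3 ✓
C7: sp2
C8: sp
C9: sp2
C1, C2, C3, C6 → 4 sp3 carbons.

4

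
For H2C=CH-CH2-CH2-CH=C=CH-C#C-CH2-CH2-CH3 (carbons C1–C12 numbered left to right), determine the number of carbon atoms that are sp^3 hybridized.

5

C1: sp2
C2: sp2
C3: sp3 ✓
C4: sp3 ✓
C5: sp2
C6: sp
C7: sp2
C8: sp
C9: sp
C10: sp3 ✓
C11: sp3 ✓
C12: sp3 ✓
C3, C4, C10, C11, C12 → 5 sp3 carbons.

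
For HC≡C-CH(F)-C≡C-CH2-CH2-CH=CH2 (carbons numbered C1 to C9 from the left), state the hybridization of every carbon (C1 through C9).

C1 sp, C2 sp, C3 sp3, C4 sp, C5 sp, C6 sp3, C7 sp3, C8 sp2, C9 sp2

C1 has 2 σ bonds, plus two π bonds: steric number 2 → sp.
C2 is sp: 2 σ bonds, plus two π bonds, 2 electron-density regions.
C3 (4 σ bonds) has steric number 4: sp3.
C4 (2 σ bonds, plus two π bonds) has steric number 2: sp.
C5 carries 2 σ bonds, plus two π bonds, giving a steric number of 2, so it is sp.
C6: 4 σ bonds; 4 regions of electron density → sp3.
C7 — 4 σ bonds. Steric number 4, so sp3.
C8 carries 3 σ bonds, plus one π bond, giving a steric number of 3, so it is sp2.
C9 (3 σ bonds, plus one π bond) has steric number 3: sp2.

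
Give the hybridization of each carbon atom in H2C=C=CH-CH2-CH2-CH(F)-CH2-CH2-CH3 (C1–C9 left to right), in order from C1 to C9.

C1 is sp2: 3 σ bonds, plus one π bond, 3 electron-density regions.
C2 carries 2 σ bonds, plus two π bonds, giving a steric number of 2, so it is sp.
C3: 3 σ bonds, plus one π bond — 3 electron domains, sp2.
C4 carries 4 σ bonds, giving a steric number of 4, so it is sp3.
C5 is sp3: 4 σ bonds, 4 electron-density regions.
C6 has 4 σ bonds: steric number 4 → sp3.
C7: 4 σ bonds; 4 regions of electron density → sp3.
C8 has 4 σ bonds: steric number 4 → sp3.
C9 is sp3: 4 σ bonds, 4 electron-density regions.

C1 sp2, C2 sp, C3 sp2, C4 sp3, C5 sp3, C6 sp3, C7 sp3, C8 sp3, C9 sp3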